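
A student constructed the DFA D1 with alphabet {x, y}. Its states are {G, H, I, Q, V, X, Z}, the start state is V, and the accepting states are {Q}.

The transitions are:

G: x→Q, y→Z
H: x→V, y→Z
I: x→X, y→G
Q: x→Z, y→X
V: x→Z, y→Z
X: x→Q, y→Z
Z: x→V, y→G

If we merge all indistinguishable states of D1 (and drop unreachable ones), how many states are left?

States {H,I} cannot be reached from the start state, so discard them.
P0 = {Q} | {G,V,X,Z}.
Split {G,V,X,Z} by δ(·,x) → {G,X} and {V,Z}.
On input y, block {V,Z} splits into {V} and {Z}.
The partition is now stable with 4 blocks: {Q} | {G,X} | {V} | {Z}.

4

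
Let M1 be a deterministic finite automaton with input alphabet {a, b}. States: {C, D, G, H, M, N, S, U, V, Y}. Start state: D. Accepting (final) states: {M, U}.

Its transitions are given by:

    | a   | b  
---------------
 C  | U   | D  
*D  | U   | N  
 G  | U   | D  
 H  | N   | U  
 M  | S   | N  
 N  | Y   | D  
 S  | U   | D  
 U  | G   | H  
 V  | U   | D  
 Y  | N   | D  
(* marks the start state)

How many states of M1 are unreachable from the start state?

Starting at D and following transitions, the reachable set is {D, G, H, N, U, Y}. That leaves C, M, S, V unreachable — 4 in total.

4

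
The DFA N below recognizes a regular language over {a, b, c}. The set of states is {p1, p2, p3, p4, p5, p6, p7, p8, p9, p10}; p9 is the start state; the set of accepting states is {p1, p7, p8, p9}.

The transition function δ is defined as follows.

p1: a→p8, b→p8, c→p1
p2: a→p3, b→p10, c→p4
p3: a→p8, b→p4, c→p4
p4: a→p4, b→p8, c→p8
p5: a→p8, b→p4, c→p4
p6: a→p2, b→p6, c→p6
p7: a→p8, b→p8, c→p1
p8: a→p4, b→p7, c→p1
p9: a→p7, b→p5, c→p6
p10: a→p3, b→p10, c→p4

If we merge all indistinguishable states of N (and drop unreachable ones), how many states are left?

7

Every state is reachable, so we keep all 10.
Initial partition by acceptance: {p1,p7,p8,p9} | {p2,p3,p4,p5,p6,p10}.
Refine {p1,p7,p8,p9} on symbol a: members go to different blocks, giving {p1,p7,p9} and {p8}.
Split {p1,p7,p9} by δ(·,a) → {p1,p7} and {p9}.
On input a, block {p2,p3,p4,p5,p6,p10} splits into {p2,p4,p6,p10} and {p3,p5}.
Refine {p2,p4,p6,p10} on symbol a: members go to different blocks, giving {p2,p10} and {p4,p6}.
Split {p4,p6} by δ(·,a) → {p4} and {p6}.
The partition is now stable with 7 blocks: {p1,p7} | {p2,p10} | {p8} | {p9} | {p3,p5} | {p4} | {p6}.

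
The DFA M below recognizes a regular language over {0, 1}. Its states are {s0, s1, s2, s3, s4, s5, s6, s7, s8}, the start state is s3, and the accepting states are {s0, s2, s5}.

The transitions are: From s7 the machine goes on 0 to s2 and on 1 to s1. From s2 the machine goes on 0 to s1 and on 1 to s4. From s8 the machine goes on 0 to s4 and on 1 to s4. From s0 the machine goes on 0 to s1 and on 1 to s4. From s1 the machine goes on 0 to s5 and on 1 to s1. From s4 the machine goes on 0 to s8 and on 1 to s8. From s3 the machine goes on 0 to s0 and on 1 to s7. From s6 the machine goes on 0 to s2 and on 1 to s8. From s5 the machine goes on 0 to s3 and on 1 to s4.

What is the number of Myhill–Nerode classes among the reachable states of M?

States {s6} cannot be reached from the start state, so discard them.
P0 = {s0,s2,s5} | {s1,s3,s4,s7,s8}.
On input 0, block {s1,s3,s4,s7,s8} splits into {s1,s3,s7} and {s4,s8}.
No further refinement is possible. Final partition (3 blocks): {s0,s2,s5} | {s1,s3,s7} | {s4,s8}.

3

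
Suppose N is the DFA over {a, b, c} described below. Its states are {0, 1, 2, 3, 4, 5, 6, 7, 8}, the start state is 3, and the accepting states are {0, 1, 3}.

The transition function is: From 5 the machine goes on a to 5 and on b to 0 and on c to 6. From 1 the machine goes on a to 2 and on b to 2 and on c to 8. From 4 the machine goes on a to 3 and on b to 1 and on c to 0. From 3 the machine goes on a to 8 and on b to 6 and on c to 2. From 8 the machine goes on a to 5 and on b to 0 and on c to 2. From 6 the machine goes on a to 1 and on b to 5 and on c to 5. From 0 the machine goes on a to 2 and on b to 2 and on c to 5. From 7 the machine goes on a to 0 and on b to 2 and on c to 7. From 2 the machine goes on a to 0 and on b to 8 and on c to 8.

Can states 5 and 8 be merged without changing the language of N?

Yes

First remove the unreachable states {4,7}; 7 states remain.
P0 = {0,1,3} | {2,5,6,8}.
On input a, block {2,5,6,8} splits into {2,6} and {5,8}.
Refine {0,1,3} on symbol a: members go to different blocks, giving {0,1} and {3}.
The partition is now stable with 4 blocks: {0,1} | {2,6} | {5,8} | {3}.
5 and 8 lie in the same block of the stable partition, so they are equivalent — no string distinguishes them.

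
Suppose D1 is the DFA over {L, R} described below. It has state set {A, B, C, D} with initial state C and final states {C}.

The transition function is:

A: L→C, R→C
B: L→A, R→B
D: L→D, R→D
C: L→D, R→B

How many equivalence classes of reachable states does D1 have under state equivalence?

4

Every state is reachable, so we keep all 4.
P0 = {C} | {A,B,D}.
Split {A,B,D} by δ(·,L) → {B,D} and {A}.
Split {B,D} by δ(·,L) → {B} and {D}.
Stable partition: {C} | {B} | {A} | {D} — 4 equivalence classes.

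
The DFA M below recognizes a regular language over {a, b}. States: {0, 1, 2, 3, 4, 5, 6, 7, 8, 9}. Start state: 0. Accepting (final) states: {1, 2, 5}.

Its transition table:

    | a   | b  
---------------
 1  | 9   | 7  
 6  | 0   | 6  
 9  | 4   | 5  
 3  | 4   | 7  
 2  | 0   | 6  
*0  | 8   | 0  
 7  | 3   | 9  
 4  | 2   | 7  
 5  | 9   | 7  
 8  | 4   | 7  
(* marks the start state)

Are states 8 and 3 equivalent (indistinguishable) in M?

States {1} cannot be reached from the start state, so discard them.
Start with accepting vs non-accepting: {2,5} | {0,3,4,6,7,8,9}.
Split {0,3,4,6,7,8,9} by δ(·,a) → {0,3,6,7,8,9} and {4}.
On input a, block {0,3,6,7,8,9} splits into {0,6,7} and {3,8,9}.
On input a, block {2,5} splits into {2} and {5}.
On input a, block {0,6,7} splits into {0,7} and {6}.
Refine {0,7} on symbol b: members go to different blocks, giving {0} and {7}.
On input b, block {3,8,9} splits into {3,8} and {9}.
No further refinement is possible. Final partition (8 blocks): {2} | {0} | {4} | {3,8} | {5} | {6} | {7} | {9}.
8 and 3 lie in the same block of the stable partition, so they are equivalent — no string distinguishes them.

Yes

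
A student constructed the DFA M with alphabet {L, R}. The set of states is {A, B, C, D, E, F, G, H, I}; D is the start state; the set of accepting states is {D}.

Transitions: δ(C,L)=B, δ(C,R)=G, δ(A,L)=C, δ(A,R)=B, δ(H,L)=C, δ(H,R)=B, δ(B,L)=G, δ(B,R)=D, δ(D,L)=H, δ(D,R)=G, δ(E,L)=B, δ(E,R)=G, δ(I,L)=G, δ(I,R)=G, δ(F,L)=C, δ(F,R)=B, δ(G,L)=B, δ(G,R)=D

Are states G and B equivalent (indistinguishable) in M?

Yes

States {A,E,F,I} cannot be reached from the start state, so discard them.
Initial partition by acceptance: {D} | {B,C,G,H}.
On input R, block {B,C,G,H} splits into {B,G} and {C,H}.
Split {C,H} by δ(·,L) → {C} and {H}.
No further refinement is possible. Final partition (4 blocks): {D} | {B,G} | {C} | {H}.
G and B lie in the same block of the stable partition, so they are equivalent — no string distinguishes them.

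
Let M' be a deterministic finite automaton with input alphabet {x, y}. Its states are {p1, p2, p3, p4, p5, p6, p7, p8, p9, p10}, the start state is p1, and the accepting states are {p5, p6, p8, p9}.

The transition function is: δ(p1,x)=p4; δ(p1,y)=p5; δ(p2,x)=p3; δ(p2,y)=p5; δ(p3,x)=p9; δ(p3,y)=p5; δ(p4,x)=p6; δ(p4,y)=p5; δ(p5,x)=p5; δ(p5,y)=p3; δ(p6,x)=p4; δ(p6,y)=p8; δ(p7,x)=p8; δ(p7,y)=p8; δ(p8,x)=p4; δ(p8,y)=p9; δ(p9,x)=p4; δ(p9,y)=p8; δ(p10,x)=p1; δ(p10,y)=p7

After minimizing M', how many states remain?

States {p2,p7,p10} cannot be reached from the start state, so discard them.
Start with accepting vs non-accepting: {p5,p6,p8,p9} | {p1,p3,p4}.
Split {p5,p6,p8,p9} by δ(·,x) → {p6,p8,p9} and {p5}.
Refine {p1,p3,p4} on symbol x: members go to different blocks, giving {p3,p4} and {p1}.
No further refinement is possible. Final partition (4 blocks): {p6,p8,p9} | {p3,p4} | {p5} | {p1}.

4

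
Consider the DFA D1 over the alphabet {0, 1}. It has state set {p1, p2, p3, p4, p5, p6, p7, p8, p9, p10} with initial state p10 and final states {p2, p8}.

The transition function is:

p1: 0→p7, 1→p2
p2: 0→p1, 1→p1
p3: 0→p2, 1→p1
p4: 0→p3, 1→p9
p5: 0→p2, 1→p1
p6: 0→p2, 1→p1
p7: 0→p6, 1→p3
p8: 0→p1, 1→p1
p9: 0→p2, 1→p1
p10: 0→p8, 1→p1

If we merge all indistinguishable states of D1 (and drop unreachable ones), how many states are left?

4

First remove the unreachable states {p4,p5,p9}; 7 states remain.
Start with accepting vs non-accepting: {p2,p8} | {p1,p3,p6,p7,p10}.
On input 0, block {p1,p3,p6,p7,p10} splits into {p3,p6,p10} and {p1,p7}.
Split {p1,p7} by δ(·,0) → {p1} and {p7}.
No further refinement is possible. Final partition (4 blocks): {p2,p8} | {p3,p6,p10} | {p1} | {p7}.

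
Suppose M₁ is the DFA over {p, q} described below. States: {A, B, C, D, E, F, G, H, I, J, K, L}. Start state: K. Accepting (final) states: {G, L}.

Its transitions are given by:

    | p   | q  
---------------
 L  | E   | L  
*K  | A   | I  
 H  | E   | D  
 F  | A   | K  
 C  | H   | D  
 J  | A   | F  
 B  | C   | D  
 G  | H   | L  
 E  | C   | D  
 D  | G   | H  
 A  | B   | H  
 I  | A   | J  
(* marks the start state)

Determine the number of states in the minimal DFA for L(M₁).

5

Every state is reachable, so we keep all 12.
P0 = {G,L} | {A,B,C,D,E,F,H,I,J,K}.
Refine {A,B,C,D,E,F,H,I,J,K} on symbol p: members go to different blocks, giving {A,B,C,E,F,H,I,J,K} and {D}.
Split {A,B,C,E,F,H,I,J,K} by δ(·,q) → {A,F,I,J,K} and {B,C,E,H}.
On input p, block {A,F,I,J,K} splits into {F,I,J,K} and {A}.
No further refinement is possible. Final partition (5 blocks): {G,L} | {F,I,J,K} | {D} | {B,C,E,H} | {A}.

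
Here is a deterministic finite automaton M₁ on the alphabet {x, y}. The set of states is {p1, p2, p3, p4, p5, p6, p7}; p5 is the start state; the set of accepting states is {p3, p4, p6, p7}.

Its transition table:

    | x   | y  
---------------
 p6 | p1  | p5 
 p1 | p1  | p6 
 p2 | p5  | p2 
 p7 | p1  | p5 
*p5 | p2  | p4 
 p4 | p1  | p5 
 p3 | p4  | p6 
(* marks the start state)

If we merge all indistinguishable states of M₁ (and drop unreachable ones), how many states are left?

4

Reachable states from the start: {p1,p2,p4,p5,p6}. Unreachable: {p3,p7} — drop them.
P0 = {p4,p6} | {p1,p2,p5}.
Refine {p1,p2,p5} on symbol y: members go to different blocks, giving {p1,p5} and {p2}.
On input x, block {p1,p5} splits into {p1} and {p5}.
Stable partition: {p4,p6} | {p1} | {p2} | {p5} — 4 equivalence classes.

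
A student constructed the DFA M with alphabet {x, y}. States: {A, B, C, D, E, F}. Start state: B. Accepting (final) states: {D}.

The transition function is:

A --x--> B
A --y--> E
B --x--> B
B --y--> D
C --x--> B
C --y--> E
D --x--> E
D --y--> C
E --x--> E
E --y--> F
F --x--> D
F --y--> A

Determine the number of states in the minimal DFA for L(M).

All states are reachable from the start state.
P0 = {D} | {A,B,C,E,F}.
On input x, block {A,B,C,E,F} splits into {A,B,C,E} and {F}.
Split {A,B,C,E} by δ(·,y) → {A,C} and {B} and {E}.
The partition is now stable with 5 blocks: {D} | {A,C} | {F} | {B} | {E}.

5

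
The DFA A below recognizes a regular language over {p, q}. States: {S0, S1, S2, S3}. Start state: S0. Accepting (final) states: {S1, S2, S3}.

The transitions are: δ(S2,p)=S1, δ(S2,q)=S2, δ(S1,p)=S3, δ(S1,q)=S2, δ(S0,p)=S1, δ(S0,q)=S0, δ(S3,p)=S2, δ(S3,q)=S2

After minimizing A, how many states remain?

Initial partition by acceptance: {S1,S2,S3} | {S0}.
No further refinement is possible. Final partition (2 blocks): {S1,S2,S3} | {S0}.

2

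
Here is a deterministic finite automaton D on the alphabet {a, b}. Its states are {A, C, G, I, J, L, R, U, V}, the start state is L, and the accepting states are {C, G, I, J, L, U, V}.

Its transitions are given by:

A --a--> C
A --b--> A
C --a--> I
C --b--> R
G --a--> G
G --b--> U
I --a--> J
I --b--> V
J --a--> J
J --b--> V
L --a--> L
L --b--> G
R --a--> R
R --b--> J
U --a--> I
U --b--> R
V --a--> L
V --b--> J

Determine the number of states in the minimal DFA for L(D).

Reachable states from the start: {G,I,J,L,R,U,V}. Unreachable: {A,C} — drop them.
Start with accepting vs non-accepting: {G,I,J,L,U,V} | {R}.
On input b, block {G,I,J,L,U,V} splits into {G,I,J,L,V} and {U}.
On input b, block {G,I,J,L,V} splits into {I,J,L,V} and {G}.
Split {I,J,L,V} by δ(·,b) → {I,J,V} and {L}.
On input a, block {I,J,V} splits into {I,J} and {V}.
Stable partition: {I,J} | {R} | {U} | {G} | {L} | {V} — 6 equivalence classes.

6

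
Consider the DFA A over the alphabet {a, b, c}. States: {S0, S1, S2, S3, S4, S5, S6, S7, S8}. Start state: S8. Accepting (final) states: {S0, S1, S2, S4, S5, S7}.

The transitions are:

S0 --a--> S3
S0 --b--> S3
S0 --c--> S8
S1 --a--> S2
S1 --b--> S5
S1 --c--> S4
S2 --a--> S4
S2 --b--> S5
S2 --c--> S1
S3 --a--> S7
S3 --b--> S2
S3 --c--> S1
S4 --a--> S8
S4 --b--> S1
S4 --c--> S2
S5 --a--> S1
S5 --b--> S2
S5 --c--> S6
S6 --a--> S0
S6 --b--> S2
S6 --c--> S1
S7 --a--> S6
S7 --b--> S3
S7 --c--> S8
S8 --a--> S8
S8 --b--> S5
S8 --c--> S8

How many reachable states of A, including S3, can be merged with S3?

2

Start with accepting vs non-accepting: {S0,S1,S2,S4,S5,S7} | {S3,S6,S8}.
Split {S0,S1,S2,S4,S5,S7} by δ(·,a) → {S0,S4,S7} and {S1,S2,S5}.
Refine {S0,S4,S7} on symbol b: members go to different blocks, giving {S0,S7} and {S4}.
Split {S3,S6,S8} by δ(·,a) → {S3,S6} and {S8}.
Refine {S1,S2,S5} on symbol a: members go to different blocks, giving {S1,S5} and {S2}.
Split {S1,S5} by δ(·,a) → {S1} and {S5}.
No further refinement is possible. Final partition (7 blocks): {S0,S7} | {S3,S6} | {S1} | {S4} | {S8} | {S2} | {S5}.
The equivalence class containing S3 is {S3,S6}, of size 2.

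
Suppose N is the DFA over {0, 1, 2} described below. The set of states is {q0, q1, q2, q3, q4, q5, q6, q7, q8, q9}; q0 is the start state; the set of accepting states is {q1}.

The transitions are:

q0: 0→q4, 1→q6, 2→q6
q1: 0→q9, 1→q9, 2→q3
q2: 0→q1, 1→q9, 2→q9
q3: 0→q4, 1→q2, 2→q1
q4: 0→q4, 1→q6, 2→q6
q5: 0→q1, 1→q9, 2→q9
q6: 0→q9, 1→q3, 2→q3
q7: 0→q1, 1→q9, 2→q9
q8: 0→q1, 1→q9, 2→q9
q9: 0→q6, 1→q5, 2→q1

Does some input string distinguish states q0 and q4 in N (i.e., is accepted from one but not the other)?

No

Reachable states from the start: {q0,q1,q2,q3,q4,q5,q6,q9}. Unreachable: {q7,q8} — drop them.
Start with accepting vs non-accepting: {q1} | {q0,q2,q3,q4,q5,q6,q9}.
Refine {q0,q2,q3,q4,q5,q6,q9} on symbol 0: members go to different blocks, giving {q0,q3,q4,q6,q9} and {q2,q5}.
Split {q0,q3,q4,q6,q9} by δ(·,1) → {q0,q4,q6} and {q3,q9}.
Split {q0,q4,q6} by δ(·,0) → {q0,q4} and {q6}.
On input 0, block {q3,q9} splits into {q3} and {q9}.
The partition is now stable with 6 blocks: {q1} | {q0,q4} | {q2,q5} | {q3} | {q6} | {q9}.
q0 and q4 lie in the same block of the stable partition, so they are equivalent — no string distinguishes them.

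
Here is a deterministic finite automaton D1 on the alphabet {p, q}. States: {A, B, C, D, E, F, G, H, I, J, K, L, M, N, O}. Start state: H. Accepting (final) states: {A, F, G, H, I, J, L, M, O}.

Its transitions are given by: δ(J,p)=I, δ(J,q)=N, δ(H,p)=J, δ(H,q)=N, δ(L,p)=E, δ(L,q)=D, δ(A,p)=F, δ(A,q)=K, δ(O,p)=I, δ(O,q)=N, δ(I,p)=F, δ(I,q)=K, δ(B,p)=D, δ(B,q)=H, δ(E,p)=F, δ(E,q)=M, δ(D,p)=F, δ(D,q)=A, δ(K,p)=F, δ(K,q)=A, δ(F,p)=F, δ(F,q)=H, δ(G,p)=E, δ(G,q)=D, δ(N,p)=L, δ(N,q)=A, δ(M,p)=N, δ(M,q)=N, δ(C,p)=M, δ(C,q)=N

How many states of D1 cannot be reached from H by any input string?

No path from H leads to B, C, G, O; the other 11 states are all reachable.

4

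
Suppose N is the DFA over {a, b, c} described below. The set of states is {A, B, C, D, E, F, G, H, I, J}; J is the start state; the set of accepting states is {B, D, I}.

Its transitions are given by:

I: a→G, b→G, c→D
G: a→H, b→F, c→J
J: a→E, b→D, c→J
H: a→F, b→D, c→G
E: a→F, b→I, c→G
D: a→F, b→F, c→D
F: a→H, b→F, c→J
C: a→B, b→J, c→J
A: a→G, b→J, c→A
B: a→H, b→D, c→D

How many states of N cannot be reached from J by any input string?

3

BFS from J reaches {D, E, F, G, H, I, J}; the 3 state(s) A, B, C are never visited.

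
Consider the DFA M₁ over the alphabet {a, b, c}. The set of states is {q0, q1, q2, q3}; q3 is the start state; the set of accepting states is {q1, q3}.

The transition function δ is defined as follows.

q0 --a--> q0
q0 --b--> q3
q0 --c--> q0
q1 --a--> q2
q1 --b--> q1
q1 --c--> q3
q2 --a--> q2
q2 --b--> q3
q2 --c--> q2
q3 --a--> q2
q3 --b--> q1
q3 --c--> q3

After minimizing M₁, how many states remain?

2

First remove the unreachable states {q0}; 3 states remain.
Start with accepting vs non-accepting: {q1,q3} | {q2}.
Stable partition: {q1,q3} | {q2} — 2 equivalence classes.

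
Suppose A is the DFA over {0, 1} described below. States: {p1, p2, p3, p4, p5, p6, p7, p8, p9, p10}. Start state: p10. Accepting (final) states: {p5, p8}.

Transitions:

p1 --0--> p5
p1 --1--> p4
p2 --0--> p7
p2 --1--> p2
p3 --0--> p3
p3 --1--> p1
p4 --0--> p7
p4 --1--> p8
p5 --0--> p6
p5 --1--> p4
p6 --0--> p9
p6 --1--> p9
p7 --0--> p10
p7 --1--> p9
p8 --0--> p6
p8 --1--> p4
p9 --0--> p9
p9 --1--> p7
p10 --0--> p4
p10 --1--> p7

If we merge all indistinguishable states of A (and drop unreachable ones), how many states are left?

First remove the unreachable states {p1,p2,p3,p5}; 6 states remain.
P0 = {p8} | {p4,p6,p7,p9,p10}.
On input 1, block {p4,p6,p7,p9,p10} splits into {p6,p7,p9,p10} and {p4}.
Refine {p6,p7,p9,p10} on symbol 0: members go to different blocks, giving {p6,p7,p9} and {p10}.
Split {p6,p7,p9} by δ(·,0) → {p6,p9} and {p7}.
Split {p6,p9} by δ(·,1) → {p6} and {p9}.
The partition is now stable with 6 blocks: {p8} | {p6} | {p4} | {p10} | {p7} | {p9}.

6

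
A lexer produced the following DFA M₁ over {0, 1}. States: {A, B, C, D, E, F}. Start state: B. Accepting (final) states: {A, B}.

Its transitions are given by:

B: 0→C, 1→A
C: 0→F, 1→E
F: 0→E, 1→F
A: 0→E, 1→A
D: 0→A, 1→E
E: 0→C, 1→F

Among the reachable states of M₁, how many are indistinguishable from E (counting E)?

Reachable states from the start: {A,B,C,E,F}. Unreachable: {D} — drop them.
P0 = {A,B} | {C,E,F}.
The partition is now stable with 2 blocks: {A,B} | {C,E,F}.
State E belongs to the block {C,E,F}, which has 3 states.

3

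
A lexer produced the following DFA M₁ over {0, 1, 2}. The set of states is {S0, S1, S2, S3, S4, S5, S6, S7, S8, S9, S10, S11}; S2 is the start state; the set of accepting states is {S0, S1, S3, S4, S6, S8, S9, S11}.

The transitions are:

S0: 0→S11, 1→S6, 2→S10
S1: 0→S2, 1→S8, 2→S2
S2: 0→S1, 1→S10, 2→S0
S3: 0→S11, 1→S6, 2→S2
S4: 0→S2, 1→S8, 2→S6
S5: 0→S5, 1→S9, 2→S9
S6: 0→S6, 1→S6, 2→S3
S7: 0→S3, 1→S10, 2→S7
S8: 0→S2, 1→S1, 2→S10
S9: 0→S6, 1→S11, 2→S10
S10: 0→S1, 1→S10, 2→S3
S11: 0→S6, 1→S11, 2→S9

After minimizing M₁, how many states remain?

4

First remove the unreachable states {S4,S5,S7}; 9 states remain.
Start with accepting vs non-accepting: {S0,S1,S3,S6,S8,S9,S11} | {S2,S10}.
On input 0, block {S0,S1,S3,S6,S8,S9,S11} splits into {S0,S3,S6,S9,S11} and {S1,S8}.
Split {S0,S3,S6,S9,S11} by δ(·,2) → {S0,S3,S9} and {S6,S11}.
The partition is now stable with 4 blocks: {S0,S3,S9} | {S2,S10} | {S1,S8} | {S6,S11}.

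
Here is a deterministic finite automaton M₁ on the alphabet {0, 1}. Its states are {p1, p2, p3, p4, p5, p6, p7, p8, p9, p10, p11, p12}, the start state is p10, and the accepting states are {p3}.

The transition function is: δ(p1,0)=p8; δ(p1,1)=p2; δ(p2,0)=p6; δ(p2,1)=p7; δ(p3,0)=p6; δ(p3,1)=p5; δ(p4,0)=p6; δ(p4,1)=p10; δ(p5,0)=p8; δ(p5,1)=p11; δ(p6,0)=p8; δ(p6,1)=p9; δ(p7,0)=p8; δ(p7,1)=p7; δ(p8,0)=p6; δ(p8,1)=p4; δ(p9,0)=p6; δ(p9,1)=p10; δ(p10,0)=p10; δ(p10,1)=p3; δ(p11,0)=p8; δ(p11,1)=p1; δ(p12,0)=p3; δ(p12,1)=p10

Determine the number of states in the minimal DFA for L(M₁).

5

Reachable states from the start: {p1,p2,p3,p4,p5,p6,p7,p8,p9,p10,p11}. Unreachable: {p12} — drop them.
Initial partition by acceptance: {p3} | {p1,p2,p4,p5,p6,p7,p8,p9,p10,p11}.
On input 1, block {p1,p2,p4,p5,p6,p7,p8,p9,p10,p11} splits into {p1,p2,p4,p5,p6,p7,p8,p9,p11} and {p10}.
Split {p1,p2,p4,p5,p6,p7,p8,p9,p11} by δ(·,1) → {p1,p2,p5,p6,p7,p8,p11} and {p4,p9}.
Refine {p1,p2,p5,p6,p7,p8,p11} on symbol 1: members go to different blocks, giving {p1,p2,p5,p7,p11} and {p6,p8}.
Stable partition: {p3} | {p1,p2,p5,p7,p11} | {p10} | {p4,p9} | {p6,p8} — 5 equivalence classes.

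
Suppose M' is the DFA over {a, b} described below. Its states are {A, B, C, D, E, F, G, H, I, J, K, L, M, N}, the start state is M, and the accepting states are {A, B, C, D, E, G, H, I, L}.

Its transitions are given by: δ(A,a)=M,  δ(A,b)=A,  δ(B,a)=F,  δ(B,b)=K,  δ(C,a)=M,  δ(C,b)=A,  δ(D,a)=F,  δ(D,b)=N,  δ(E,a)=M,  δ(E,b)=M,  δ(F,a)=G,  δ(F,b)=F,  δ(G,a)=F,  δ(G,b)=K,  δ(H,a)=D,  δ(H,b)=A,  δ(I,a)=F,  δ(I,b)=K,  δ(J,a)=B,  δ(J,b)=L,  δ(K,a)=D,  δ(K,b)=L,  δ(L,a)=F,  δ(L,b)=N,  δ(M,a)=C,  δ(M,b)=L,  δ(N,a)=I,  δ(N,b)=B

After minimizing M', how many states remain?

First remove the unreachable states {E,H,J}; 11 states remain.
Start with accepting vs non-accepting: {A,B,C,D,G,I,L} | {F,K,M,N}.
Split {A,B,C,D,G,I,L} by δ(·,b) → {B,D,G,I,L} and {A,C}.
Split {F,K,M,N} by δ(·,a) → {F,K,N} and {M}.
Split {F,K,N} by δ(·,b) → {K,N} and {F}.
No further refinement is possible. Final partition (5 blocks): {B,D,G,I,L} | {K,N} | {A,C} | {M} | {F}.

5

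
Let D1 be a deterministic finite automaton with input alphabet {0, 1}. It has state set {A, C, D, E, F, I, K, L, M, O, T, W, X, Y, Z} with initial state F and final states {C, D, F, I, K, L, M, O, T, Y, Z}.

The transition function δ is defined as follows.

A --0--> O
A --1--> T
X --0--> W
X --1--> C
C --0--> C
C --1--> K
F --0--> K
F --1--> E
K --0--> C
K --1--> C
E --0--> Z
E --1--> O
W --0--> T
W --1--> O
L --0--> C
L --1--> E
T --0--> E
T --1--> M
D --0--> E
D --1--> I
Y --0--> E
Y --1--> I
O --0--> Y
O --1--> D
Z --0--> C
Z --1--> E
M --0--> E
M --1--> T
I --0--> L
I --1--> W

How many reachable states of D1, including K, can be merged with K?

2

First remove the unreachable states {A,X}; 13 states remain.
Start with accepting vs non-accepting: {C,D,F,I,K,L,M,O,T,Y,Z} | {E,W}.
On input 0, block {C,D,F,I,K,L,M,O,T,Y,Z} splits into {C,F,I,K,L,O,Z} and {D,M,T,Y}.
Refine {C,F,I,K,L,O,Z} on symbol 0: members go to different blocks, giving {C,F,I,K,L,Z} and {O}.
Refine {C,F,I,K,L,Z} on symbol 1: members go to different blocks, giving {F,I,L,Z} and {C,K}.
Split {F,I,L,Z} by δ(·,0) → {F,L,Z} and {I}.
Split {E,W} by δ(·,0) → {E} and {W}.
On input 1, block {D,M,T,Y} splits into {M,T} and {D,Y}.
Stable partition: {F,L,Z} | {E} | {M,T} | {O} | {C,K} | {I} | {W} | {D,Y} — 8 equivalence classes.
State K belongs to the block {C,K}, which has 2 states.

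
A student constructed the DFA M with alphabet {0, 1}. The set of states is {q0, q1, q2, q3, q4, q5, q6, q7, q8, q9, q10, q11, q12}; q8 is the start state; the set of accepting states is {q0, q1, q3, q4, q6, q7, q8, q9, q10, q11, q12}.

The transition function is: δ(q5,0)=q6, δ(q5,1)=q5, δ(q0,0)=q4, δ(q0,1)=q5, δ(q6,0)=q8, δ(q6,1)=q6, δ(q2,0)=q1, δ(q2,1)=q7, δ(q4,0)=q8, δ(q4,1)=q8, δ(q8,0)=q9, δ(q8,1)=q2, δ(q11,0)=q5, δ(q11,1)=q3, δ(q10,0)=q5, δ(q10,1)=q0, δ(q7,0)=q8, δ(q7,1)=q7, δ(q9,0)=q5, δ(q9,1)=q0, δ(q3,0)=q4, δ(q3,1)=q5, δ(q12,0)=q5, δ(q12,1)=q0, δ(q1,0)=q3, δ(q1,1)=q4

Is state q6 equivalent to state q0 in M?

No

Reachable states from the start: {q0,q1,q2,q3,q4,q5,q6,q7,q8,q9}. Unreachable: {q10,q11,q12} — drop them.
P0 = {q0,q1,q3,q4,q6,q7,q8,q9} | {q2,q5}.
Refine {q0,q1,q3,q4,q6,q7,q8,q9} on symbol 0: members go to different blocks, giving {q0,q1,q3,q4,q6,q7,q8} and {q9}.
On input 0, block {q0,q1,q3,q4,q6,q7,q8} splits into {q0,q1,q3,q4,q6,q7} and {q8}.
On input 0, block {q0,q1,q3,q4,q6,q7} splits into {q0,q1,q3} and {q4,q6,q7}.
Split {q0,q1,q3} by δ(·,0) → {q0,q3} and {q1}.
Refine {q2,q5} on symbol 0: members go to different blocks, giving {q2} and {q5}.
Split {q4,q6,q7} by δ(·,1) → {q6,q7} and {q4}.
No further refinement is possible. Final partition (8 blocks): {q0,q3} | {q2} | {q9} | {q8} | {q6,q7} | {q1} | {q5} | {q4}.
q6 and q0 end up in different blocks, so they are distinguishable. For instance, the string '1' is accepted from only q6.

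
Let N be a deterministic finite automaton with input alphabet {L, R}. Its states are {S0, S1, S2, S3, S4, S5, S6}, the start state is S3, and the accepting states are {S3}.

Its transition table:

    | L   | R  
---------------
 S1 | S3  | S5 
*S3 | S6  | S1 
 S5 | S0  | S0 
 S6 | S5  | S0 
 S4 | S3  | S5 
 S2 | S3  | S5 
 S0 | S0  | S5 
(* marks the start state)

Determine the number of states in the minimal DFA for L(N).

3

First remove the unreachable states {S2,S4}; 5 states remain.
Start with accepting vs non-accepting: {S3} | {S0,S1,S5,S6}.
Refine {S0,S1,S5,S6} on symbol L: members go to different blocks, giving {S0,S5,S6} and {S1}.
The partition is now stable with 3 blocks: {S3} | {S0,S5,S6} | {S1}.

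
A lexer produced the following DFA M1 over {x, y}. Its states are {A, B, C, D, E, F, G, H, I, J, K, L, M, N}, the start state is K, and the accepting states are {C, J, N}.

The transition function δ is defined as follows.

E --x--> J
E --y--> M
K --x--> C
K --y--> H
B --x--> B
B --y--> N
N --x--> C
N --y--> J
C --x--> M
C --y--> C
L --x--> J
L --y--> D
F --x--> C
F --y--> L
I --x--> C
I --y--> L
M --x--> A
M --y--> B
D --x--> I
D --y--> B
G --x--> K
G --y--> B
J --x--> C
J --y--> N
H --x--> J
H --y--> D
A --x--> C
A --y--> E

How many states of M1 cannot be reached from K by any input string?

2

BFS from K reaches {A, B, C, D, E, H, I, J, K, L, M, N}; the 2 state(s) F, G are never visited.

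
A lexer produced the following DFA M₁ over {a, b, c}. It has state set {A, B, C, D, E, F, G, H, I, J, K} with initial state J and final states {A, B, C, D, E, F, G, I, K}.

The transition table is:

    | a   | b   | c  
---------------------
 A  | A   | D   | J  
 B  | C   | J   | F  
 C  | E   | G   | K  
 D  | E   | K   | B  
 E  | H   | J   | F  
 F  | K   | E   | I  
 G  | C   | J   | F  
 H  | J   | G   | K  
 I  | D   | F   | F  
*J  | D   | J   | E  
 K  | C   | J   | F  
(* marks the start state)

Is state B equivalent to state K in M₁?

Yes

Reachable states from the start: {B,C,D,E,F,G,H,I,J,K}. Unreachable: {A} — drop them.
P0 = {B,C,D,E,F,G,I,K} | {H,J}.
Split {B,C,D,E,F,G,I,K} by δ(·,a) → {B,C,D,F,G,I,K} and {E}.
Split {B,C,D,F,G,I,K} by δ(·,a) → {B,F,G,I,K} and {C,D}.
Split {B,F,G,I,K} by δ(·,a) → {B,G,I,K} and {F}.
Refine {B,G,I,K} on symbol b: members go to different blocks, giving {B,G,K} and {I}.
On input a, block {H,J} splits into {H} and {J}.
Stable partition: {B,G,K} | {H} | {E} | {C,D} | {F} | {I} | {J} — 7 equivalence classes.
B and K lie in the same block of the stable partition, so they are equivalent — no string distinguishes them.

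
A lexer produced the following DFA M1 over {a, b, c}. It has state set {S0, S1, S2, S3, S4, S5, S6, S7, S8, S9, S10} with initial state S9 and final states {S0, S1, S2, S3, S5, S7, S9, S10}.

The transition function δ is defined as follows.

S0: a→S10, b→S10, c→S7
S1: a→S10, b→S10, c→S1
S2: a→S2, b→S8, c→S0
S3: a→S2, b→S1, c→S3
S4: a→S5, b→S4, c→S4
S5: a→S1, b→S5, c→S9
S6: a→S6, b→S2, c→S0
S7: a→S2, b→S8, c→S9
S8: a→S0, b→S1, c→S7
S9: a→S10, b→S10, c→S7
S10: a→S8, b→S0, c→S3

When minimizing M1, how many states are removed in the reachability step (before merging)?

No path from S9 leads to S4, S5, S6; the other 8 states are all reachable.

3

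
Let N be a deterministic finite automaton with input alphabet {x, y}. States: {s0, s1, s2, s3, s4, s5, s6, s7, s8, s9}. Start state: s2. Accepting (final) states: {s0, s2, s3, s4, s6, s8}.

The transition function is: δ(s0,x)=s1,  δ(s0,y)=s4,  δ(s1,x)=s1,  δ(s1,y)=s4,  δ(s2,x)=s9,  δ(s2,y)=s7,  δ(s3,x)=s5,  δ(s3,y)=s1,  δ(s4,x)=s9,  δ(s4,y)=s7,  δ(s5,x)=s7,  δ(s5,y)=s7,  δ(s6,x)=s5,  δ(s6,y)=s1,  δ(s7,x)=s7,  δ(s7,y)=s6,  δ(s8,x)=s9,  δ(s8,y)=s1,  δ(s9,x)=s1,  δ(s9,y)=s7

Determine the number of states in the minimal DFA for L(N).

3

Reachable states from the start: {s1,s2,s4,s5,s6,s7,s9}. Unreachable: {s0,s3,s8} — drop them.
P0 = {s2,s4,s6} | {s1,s5,s7,s9}.
Split {s1,s5,s7,s9} by δ(·,y) → {s1,s7} and {s5,s9}.
Stable partition: {s2,s4,s6} | {s1,s7} | {s5,s9} — 3 equivalence classes.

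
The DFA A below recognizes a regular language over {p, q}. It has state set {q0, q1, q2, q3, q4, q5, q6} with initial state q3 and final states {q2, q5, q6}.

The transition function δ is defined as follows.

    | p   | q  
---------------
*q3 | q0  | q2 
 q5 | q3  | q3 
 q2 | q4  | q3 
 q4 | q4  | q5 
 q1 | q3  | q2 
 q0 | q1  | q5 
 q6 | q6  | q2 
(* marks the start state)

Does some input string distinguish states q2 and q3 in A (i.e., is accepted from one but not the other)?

Yes

Reachable states from the start: {q0,q1,q2,q3,q4,q5}. Unreachable: {q6} — drop them.
Initial partition by acceptance: {q2,q5} | {q0,q1,q3,q4}.
No further refinement is possible. Final partition (2 blocks): {q2,q5} | {q0,q1,q3,q4}.
q2 and q3 end up in different blocks, so they are distinguishable. For instance, the string 'ε' is accepted from only q2.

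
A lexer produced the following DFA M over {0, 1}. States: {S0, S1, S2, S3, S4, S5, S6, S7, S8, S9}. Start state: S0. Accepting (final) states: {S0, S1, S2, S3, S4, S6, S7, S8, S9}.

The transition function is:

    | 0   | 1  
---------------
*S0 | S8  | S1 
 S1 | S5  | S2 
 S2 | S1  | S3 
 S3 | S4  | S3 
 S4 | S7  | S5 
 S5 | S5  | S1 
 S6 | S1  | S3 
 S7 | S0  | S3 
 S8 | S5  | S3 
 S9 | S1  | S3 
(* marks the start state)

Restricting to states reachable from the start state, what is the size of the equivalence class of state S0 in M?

1

First remove the unreachable states {S6,S9}; 8 states remain.
Start with accepting vs non-accepting: {S0,S1,S2,S3,S4,S7,S8} | {S5}.
Refine {S0,S1,S2,S3,S4,S7,S8} on symbol 0: members go to different blocks, giving {S0,S2,S3,S4,S7} and {S1,S8}.
Split {S0,S2,S3,S4,S7} by δ(·,0) → {S3,S4,S7} and {S0,S2}.
On input 0, block {S3,S4,S7} splits into {S3,S4} and {S7}.
On input 0, block {S3,S4} splits into {S3} and {S4}.
Refine {S1,S8} on symbol 1: members go to different blocks, giving {S1} and {S8}.
On input 0, block {S0,S2} splits into {S0} and {S2}.
No further refinement is possible. Final partition (8 blocks): {S3} | {S5} | {S1} | {S0} | {S7} | {S4} | {S8} | {S2}.
The equivalence class containing S0 is {S0}, of size 1.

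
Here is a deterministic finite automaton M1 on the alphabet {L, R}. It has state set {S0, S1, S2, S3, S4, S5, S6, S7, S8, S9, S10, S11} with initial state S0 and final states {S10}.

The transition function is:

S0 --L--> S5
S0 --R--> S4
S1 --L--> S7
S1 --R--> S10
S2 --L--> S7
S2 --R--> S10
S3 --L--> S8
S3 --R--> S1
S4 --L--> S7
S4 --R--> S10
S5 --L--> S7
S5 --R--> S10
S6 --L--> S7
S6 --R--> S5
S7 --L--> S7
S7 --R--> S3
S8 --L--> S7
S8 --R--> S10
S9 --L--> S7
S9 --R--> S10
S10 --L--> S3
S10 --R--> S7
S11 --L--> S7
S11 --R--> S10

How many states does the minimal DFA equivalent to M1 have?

4

Reachable states from the start: {S0,S1,S3,S4,S5,S7,S8,S10}. Unreachable: {S2,S6,S9,S11} — drop them.
Start with accepting vs non-accepting: {S10} | {S0,S1,S3,S4,S5,S7,S8}.
Refine {S0,S1,S3,S4,S5,S7,S8} on symbol R: members go to different blocks, giving {S1,S4,S5,S8} and {S0,S3,S7}.
Refine {S0,S3,S7} on symbol L: members go to different blocks, giving {S0,S3} and {S7}.
Stable partition: {S10} | {S1,S4,S5,S8} | {S0,S3} | {S7} — 4 equivalence classes.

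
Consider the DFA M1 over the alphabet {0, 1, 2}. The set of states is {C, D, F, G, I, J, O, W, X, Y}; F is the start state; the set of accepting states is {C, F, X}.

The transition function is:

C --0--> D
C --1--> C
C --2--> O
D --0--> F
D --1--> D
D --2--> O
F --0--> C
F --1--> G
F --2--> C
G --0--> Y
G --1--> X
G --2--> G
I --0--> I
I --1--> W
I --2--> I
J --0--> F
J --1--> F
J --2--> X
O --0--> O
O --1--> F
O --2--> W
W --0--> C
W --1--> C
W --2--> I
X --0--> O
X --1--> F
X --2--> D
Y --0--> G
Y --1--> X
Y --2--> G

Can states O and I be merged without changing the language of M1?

No

Reachable states from the start: {C,D,F,G,I,O,W,X,Y}. Unreachable: {J} — drop them.
P0 = {C,F,X} | {D,G,I,O,W,Y}.
On input 0, block {C,F,X} splits into {C,X} and {F}.
On input 1, block {C,X} splits into {C} and {X}.
On input 0, block {D,G,I,O,W,Y} splits into {G,I,O,Y} and {D} and {W}.
Split {G,I,O,Y} by δ(·,1) → {G,Y} and {O} and {I}.
No further refinement is possible. Final partition (8 blocks): {C} | {G,Y} | {F} | {X} | {D} | {W} | {O} | {I}.
O and I end up in different blocks, so they are distinguishable. For instance, the string '1' is accepted from only O.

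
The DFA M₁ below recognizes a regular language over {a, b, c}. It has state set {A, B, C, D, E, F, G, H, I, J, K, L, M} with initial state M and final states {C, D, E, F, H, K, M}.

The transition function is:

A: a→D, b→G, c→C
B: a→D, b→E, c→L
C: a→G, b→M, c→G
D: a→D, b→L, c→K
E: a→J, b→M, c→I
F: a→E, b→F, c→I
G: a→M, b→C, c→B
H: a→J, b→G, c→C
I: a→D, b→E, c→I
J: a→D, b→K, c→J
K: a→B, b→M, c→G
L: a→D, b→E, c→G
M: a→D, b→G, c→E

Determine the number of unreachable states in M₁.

3

No path from M leads to A, F, H; the other 10 states are all reachable.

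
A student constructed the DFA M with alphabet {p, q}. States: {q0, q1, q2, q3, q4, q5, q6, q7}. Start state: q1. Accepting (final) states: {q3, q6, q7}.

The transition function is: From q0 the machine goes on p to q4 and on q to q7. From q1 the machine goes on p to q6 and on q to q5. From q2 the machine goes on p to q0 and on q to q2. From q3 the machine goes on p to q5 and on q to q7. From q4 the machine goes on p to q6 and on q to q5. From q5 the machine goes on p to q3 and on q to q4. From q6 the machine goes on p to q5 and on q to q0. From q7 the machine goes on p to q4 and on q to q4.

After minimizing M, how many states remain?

6

Reachable states from the start: {q0,q1,q3,q4,q5,q6,q7}. Unreachable: {q2} — drop them.
P0 = {q3,q6,q7} | {q0,q1,q4,q5}.
Split {q3,q6,q7} by δ(·,q) → {q6,q7} and {q3}.
On input p, block {q0,q1,q4,q5} splits into {q1,q4} and {q0} and {q5}.
Refine {q6,q7} on symbol p: members go to different blocks, giving {q6} and {q7}.
No further refinement is possible. Final partition (6 blocks): {q6} | {q1,q4} | {q3} | {q0} | {q5} | {q7}.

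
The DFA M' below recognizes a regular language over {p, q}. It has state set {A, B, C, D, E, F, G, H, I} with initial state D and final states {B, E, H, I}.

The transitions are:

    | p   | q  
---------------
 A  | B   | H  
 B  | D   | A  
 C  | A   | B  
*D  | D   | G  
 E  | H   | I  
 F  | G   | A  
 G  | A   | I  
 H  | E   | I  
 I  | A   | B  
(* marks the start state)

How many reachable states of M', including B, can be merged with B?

Reachable states from the start: {A,B,D,E,G,H,I}. Unreachable: {C,F} — drop them.
P0 = {B,E,H,I} | {A,D,G}.
Split {B,E,H,I} by δ(·,p) → {B,I} and {E,H}.
Split {B,I} by δ(·,q) → {B} and {I}.
Split {A,D,G} by δ(·,p) → {D,G} and {A}.
Refine {D,G} on symbol p: members go to different blocks, giving {D} and {G}.
Stable partition: {B} | {D} | {E,H} | {I} | {A} | {G} — 6 equivalence classes.
The equivalence class containing B is {B}, of size 1.

1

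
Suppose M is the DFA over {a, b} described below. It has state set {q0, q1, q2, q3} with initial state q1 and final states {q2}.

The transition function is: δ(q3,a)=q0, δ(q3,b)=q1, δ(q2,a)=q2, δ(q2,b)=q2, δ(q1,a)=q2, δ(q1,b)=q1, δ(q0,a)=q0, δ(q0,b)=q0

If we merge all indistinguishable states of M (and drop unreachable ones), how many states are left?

2

Reachable states from the start: {q1,q2}. Unreachable: {q0,q3} — drop them.
Initial partition by acceptance: {q2} | {q1}.
The partition is now stable with 2 blocks: {q2} | {q1}.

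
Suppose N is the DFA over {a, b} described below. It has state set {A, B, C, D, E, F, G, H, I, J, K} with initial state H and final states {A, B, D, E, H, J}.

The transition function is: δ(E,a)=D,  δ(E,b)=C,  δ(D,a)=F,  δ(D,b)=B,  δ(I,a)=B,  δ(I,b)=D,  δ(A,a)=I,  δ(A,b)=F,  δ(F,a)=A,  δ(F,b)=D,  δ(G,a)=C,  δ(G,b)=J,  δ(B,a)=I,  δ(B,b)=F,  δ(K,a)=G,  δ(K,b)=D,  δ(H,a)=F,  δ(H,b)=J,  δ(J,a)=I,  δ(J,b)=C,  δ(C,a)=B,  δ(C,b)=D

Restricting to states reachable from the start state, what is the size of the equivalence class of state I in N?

3

First remove the unreachable states {E,G,K}; 8 states remain.
Initial partition by acceptance: {A,B,D,H,J} | {C,F,I}.
Refine {A,B,D,H,J} on symbol b: members go to different blocks, giving {A,B,J} and {D,H}.
The partition is now stable with 3 blocks: {A,B,J} | {C,F,I} | {D,H}.
State I belongs to the block {C,F,I}, which has 3 states.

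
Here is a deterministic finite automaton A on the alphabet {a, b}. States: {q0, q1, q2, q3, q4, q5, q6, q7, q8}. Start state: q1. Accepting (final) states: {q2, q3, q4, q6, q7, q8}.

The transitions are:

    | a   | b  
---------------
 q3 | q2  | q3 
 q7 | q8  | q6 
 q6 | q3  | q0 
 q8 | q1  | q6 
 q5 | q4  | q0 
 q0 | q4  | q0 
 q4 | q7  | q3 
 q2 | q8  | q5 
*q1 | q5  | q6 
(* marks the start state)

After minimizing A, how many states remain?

8

All states are reachable from the start state.
Start with accepting vs non-accepting: {q2,q3,q4,q6,q7,q8} | {q0,q1,q5}.
Refine {q2,q3,q4,q6,q7,q8} on symbol a: members go to different blocks, giving {q2,q3,q4,q6,q7} and {q8}.
On input a, block {q2,q3,q4,q6,q7} splits into {q3,q4,q6} and {q2,q7}.
Split {q3,q4,q6} by δ(·,a) → {q3,q4} and {q6}.
Refine {q0,q1,q5} on symbol a: members go to different blocks, giving {q0,q5} and {q1}.
Split {q2,q7} by δ(·,b) → {q2} and {q7}.
On input a, block {q3,q4} splits into {q3} and {q4}.
The partition is now stable with 8 blocks: {q3} | {q0,q5} | {q8} | {q2} | {q6} | {q1} | {q7} | {q4}.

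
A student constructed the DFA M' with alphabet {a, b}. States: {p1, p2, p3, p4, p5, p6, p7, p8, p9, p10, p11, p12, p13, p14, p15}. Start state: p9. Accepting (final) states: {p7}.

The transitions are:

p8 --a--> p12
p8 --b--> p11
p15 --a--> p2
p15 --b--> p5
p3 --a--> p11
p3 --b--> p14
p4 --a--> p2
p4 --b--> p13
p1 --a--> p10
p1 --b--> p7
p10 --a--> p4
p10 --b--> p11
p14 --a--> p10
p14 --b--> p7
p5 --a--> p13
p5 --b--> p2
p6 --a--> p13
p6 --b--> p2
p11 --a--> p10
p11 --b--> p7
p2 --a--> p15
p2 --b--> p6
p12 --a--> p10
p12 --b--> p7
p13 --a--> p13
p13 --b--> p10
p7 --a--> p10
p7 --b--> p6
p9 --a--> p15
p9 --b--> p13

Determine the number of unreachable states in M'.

No path from p9 leads to p1, p3, p8, p12, p14; the other 10 states are all reachable.

5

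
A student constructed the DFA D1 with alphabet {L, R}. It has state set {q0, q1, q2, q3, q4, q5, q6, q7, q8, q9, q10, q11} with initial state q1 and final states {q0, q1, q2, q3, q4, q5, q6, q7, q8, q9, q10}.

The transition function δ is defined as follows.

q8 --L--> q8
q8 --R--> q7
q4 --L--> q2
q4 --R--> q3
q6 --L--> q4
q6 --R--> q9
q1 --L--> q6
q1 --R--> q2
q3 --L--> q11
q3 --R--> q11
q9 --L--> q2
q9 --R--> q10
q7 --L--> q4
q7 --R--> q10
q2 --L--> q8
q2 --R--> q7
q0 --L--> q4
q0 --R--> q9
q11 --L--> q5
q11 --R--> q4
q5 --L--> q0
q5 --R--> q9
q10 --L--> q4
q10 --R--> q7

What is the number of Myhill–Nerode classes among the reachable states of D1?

Initial partition by acceptance: {q0,q1,q2,q3,q4,q5,q6,q7,q8,q9,q10} | {q11}.
Refine {q0,q1,q2,q3,q4,q5,q6,q7,q8,q9,q10} on symbol L: members go to different blocks, giving {q0,q1,q2,q4,q5,q6,q7,q8,q9,q10} and {q3}.
Split {q0,q1,q2,q4,q5,q6,q7,q8,q9,q10} by δ(·,R) → {q0,q1,q2,q5,q6,q7,q8,q9,q10} and {q4}.
On input L, block {q0,q1,q2,q5,q6,q7,q8,q9,q10} splits into {q1,q2,q5,q8,q9} and {q0,q6,q7,q10}.
On input L, block {q1,q2,q5,q8,q9} splits into {q2,q8,q9} and {q1,q5}.
Split {q0,q6,q7,q10} by δ(·,R) → {q0,q6} and {q7,q10}.
Stable partition: {q2,q8,q9} | {q11} | {q3} | {q4} | {q0,q6} | {q1,q5} | {q7,q10} — 7 equivalence classes.

7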